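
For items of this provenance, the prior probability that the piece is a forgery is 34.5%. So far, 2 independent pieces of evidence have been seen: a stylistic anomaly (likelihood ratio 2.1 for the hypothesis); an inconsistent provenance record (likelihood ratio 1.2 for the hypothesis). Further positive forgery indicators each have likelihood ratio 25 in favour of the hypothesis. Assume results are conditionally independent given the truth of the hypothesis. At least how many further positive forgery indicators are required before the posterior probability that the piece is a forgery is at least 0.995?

Prior odds = 0.345/0.655 = 69/131.
Combined Bayes factor of the evidence already in hand = 2.1 × 1.2 = 2.52.
Odds after that evidence = (69/131) × 2.52 = 4347/3275.
Target odds = 0.995/0.005 = 199.
Need 25ⁿ ≥ 199 ÷ (4347/3275) = 651725/4347.
25¹ = 25 falls short of 651725/4347 but 25² = 625 reaches it, so n = 2.

2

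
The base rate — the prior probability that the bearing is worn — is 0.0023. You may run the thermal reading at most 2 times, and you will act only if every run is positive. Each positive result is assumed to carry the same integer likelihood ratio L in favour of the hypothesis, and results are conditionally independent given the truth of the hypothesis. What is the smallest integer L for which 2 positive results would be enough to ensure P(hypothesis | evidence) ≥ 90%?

63

Prior odds = 0.0023/0.9977 = 23/9977.
Target odds = 0.9/0.1 = 9.
Need L² ≥ 9 ÷ (23/9977) = 89793/23.
62² = 3844 < 89793/23 ≤ 3969 = 63², so L = 63.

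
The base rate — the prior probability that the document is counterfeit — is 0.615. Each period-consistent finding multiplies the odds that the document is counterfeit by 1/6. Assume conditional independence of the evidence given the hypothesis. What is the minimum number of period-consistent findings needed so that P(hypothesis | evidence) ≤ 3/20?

Prior odds: 0.615 ÷ 0.385 = 123/77.
Likelihood ratio per period-consistent finding = 1/6.
Target posterior odds = 0.15/0.85 = 3/17.
Require (1/6)ⁿ ≤ 3/17 ÷ (123/77) = 77/697.
(1/6)¹ = 1/6 is still above 77/697 but (1/6)² = 1/36 is at or below it, so n = 2.

2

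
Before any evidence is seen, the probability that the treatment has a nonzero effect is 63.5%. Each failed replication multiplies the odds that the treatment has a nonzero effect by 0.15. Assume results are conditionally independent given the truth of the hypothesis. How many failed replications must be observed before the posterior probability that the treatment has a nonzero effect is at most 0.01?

Prior odds = 0.635/0.365 = 127/73.
Likelihood ratio per failed replication = 0.15.
Target odds: 0.01 ÷ 0.99 = 1/99.
Require 0.15ⁿ ≤ 1/99 ÷ (127/73) = 73/12573.
0.15² = 0.0225 is still above 73/12573 but 0.15³ = 0.003375 is at or below it, so n = 3.

3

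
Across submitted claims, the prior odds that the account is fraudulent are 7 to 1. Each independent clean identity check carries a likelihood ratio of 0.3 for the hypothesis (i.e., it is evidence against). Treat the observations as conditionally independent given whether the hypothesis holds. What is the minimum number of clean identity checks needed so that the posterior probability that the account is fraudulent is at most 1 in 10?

4

Prior odds = 7.
Likelihood ratio per clean identity check = 0.3.
Target odds: 0.1 ÷ 0.9 = 1/9.
Require 0.3ⁿ ≤ 1/9 ÷ 7 = 1/63.
0.3³ = 0.027 is still above 1/63 but 0.3⁴ = 0.0081 is at or below it, so n = 4.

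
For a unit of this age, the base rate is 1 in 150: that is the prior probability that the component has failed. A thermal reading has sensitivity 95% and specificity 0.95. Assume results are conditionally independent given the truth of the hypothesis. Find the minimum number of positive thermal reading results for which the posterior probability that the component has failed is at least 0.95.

Prior odds: (1/150) ÷ (149/150) = 1/149.
False-positive rate = 1 − 0.95 = 0.05; likelihood ratio of a positive = 0.95/0.05 = 19.
Target posterior odds = 0.95/0.05 = 19.
Require 19ⁿ ≥ 19 ÷ (1/149) = 2831.
19² = 361 falls short of 2831 but 19³ = 6859 reaches it, so n = 3.

3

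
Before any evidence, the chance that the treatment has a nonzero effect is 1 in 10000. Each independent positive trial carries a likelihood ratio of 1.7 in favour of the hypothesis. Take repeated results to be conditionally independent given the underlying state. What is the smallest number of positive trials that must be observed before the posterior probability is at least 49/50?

25

Prior odds: 0.0001 ÷ 0.9999 = 1/9999.
Likelihood ratio per positive trial = 1.7.
Target posterior odds = 0.98/0.02 = 49.
Need (1/9999) × 1.7ⁿ ≥ 49, i.e. 1.7ⁿ ≥ 489951.
1.7²⁴ ≈339449 falls short of 489951 but 1.7²⁵ ≈577063 reaches it, so n = 25.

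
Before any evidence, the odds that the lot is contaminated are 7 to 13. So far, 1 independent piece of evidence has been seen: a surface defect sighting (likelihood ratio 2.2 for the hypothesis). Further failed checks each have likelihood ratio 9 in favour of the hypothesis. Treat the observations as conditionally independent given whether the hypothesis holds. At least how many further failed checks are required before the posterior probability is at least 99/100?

3

Prior odds = 7/13.
Bayes factor of the evidence already in hand = 2.2.
Odds after that evidence = (7/13) × 2.2 = 77/65.
Target odds = 0.99/0.01 = 99.
Need 9ⁿ ≥ 99 ÷ (77/65) = 585/7.
9² = 81 falls short of 585/7 but 9³ = 729 reaches it, so n = 3.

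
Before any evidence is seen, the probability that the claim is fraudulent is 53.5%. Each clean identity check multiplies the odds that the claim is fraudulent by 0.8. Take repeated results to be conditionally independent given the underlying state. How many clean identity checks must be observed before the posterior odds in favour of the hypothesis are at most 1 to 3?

Prior odds = 0.535/0.465 = 107/93.
Likelihood ratio per clean identity check = 0.8.
Target odds = 1/3.
Need (107/93) × 0.8ⁿ ≤ 1/3, i.e. 0.8ⁿ ≤ 31/107.
0.8⁵ = 0.32768 is still above 31/107 but 0.8⁶ = 4096/15625 is at or below it, so n = 6.

6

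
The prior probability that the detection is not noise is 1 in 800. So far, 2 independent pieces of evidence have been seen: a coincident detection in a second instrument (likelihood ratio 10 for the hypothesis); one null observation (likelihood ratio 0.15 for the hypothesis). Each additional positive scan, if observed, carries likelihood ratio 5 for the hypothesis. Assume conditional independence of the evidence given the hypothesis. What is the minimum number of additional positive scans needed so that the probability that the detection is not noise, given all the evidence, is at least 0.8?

Prior odds = 0.00125/0.99875 = 1/799.
Combined Bayes factor of the evidence already in hand = 10 × 0.15 = 1.5.
Odds after that evidence = (1/799) × 1.5 = 3/1598.
Target odds = 0.8/0.2 = 4.
Need 5ⁿ ≥ 4 ÷ (3/1598) = 6392/3.
5⁴ = 625 falls short of 6392/3 but 5⁵ = 3125 reaches it, so n = 5.

5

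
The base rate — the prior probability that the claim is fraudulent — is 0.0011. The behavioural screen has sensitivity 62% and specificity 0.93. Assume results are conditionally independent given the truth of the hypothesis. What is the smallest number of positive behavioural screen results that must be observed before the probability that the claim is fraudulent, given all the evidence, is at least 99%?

6

Prior odds: 0.0011 ÷ 0.9989 = 11/9989.
False-positive rate = 1 − 0.93 = 0.07; likelihood ratio of a positive = 0.62/0.07 = 62/7.
Target posterior odds = 0.99/0.01 = 99.
Require (62/7)ⁿ ≥ 99 ÷ (11/9989) = 89901.
(62/7)⁵ = 916132832/16807 falls short of 89901 but (62/7)⁶ ≈482794 reaches it, so n = 6.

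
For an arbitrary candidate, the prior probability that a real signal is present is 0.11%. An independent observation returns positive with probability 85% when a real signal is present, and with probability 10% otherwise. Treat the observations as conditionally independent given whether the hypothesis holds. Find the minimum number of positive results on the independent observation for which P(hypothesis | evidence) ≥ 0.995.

6

Prior odds = 0.0011/0.9989 = 11/9989.
Likelihood ratio of a positive result = 0.85/0.1 = 8.5.
Target odds: 0.995 ÷ 0.005 = 199.
Need (11/9989) × 8.5ⁿ ≥ 199, i.e. 8.5ⁿ ≥ 1987811/11.
8.5⁵ = 44370.53125 falls short of 1987811/11 but 8.5⁶ = 24137569/64 reaches it, so n = 6.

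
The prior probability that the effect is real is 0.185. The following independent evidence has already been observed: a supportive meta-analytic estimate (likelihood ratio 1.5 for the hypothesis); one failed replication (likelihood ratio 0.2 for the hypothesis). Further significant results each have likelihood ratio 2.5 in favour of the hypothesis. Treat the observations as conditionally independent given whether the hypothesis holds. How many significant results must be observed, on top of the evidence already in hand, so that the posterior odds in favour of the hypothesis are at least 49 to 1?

8

Prior odds = 0.185/0.815 = 37/163.
Combined Bayes factor of the evidence already in hand = 1.5 × 0.2 = 0.3.
Odds after that evidence = (37/163) × 0.3 = 111/1630.
Target odds = 49.
Need 2.5ⁿ ≥ 49 ÷ (111/1630) = 79870/111.
2.5⁷ = 610.3515625 falls short of 79870/111 but 2.5⁸ = 390625/256 reaches it, so n = 8.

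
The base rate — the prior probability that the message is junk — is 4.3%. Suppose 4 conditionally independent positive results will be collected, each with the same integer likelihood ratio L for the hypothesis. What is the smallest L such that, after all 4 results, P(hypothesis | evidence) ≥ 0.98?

6

Prior odds = 0.043/0.957 = 43/957.
Target odds = 0.98/0.02 = 49.
Need L⁴ ≥ 49 ÷ (43/957) = 46893/43.
5⁴ = 625 < 46893/43 ≤ 1296 = 6⁴, so L = 6.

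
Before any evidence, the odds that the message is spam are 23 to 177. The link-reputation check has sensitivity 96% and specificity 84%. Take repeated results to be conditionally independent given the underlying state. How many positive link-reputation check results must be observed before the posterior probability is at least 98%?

4

Prior odds = 23/177.
False-positive rate = 1 − 0.84 = 0.16; likelihood ratio of a positive = 0.96/0.16 = 6.
Target posterior odds = 0.98/0.02 = 49.
Require 6ⁿ ≥ 49 ÷ (23/177) = 8673/23.
6³ = 216 falls short of 8673/23 but 6⁴ = 1296 reaches it, so n = 4.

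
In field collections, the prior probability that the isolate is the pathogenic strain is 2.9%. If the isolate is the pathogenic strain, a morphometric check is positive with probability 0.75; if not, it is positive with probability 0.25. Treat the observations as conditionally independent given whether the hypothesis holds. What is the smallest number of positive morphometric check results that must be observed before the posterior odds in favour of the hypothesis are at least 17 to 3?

Prior odds: 0.029 ÷ 0.971 = 29/971.
Likelihood ratio of a positive = 0.75/0.25 = 3.
Target odds = 17/3.
Require 3ⁿ ≥ 17/3 ÷ (29/971) = 16507/87.
3⁴ = 81 falls short of 16507/87 but 3⁵ = 243 reaches it, so n = 5.

5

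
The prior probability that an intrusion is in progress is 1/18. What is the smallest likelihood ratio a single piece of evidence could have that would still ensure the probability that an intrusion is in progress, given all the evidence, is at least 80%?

68

Prior odds = (1/18)/(17/18) = 1/17.
Target odds = 0.8/0.2 = 4.
Required Bayes factor = 4 ÷ (1/17) = 68.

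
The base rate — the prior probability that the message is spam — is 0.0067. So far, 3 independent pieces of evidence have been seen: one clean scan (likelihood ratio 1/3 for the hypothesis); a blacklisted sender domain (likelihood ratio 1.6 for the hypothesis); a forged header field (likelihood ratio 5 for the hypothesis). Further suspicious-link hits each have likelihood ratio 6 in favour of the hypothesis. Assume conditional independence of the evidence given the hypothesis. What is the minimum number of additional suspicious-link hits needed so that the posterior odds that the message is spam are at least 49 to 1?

5

Prior odds = 0.0067/0.9933 = 67/9933.
Combined Bayes factor of the evidence already in hand = (1/3) × 1.6 × 5 = 8/3.
Odds after that evidence = (67/9933) × 8/3 = 536/29799.
Target odds = 49.
Need 6ⁿ ≥ 49 ÷ (536/29799) = 1460151/536.
6⁴ = 1296 falls short of 1460151/536 but 6⁵ = 7776 reaches it, so n = 5.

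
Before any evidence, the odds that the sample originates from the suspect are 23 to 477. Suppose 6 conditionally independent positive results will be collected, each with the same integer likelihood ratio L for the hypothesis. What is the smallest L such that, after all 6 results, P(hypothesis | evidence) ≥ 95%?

3

Prior odds = 23/477.
Target odds = 0.95/0.05 = 19.
Need L⁶ ≥ 19 ÷ (23/477) = 9063/23.
2⁶ = 64 < 9063/23 ≤ 729 = 3⁶, so L = 3.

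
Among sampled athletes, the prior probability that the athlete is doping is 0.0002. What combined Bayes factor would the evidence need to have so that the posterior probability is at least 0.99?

494901

Prior odds = 0.0002/0.9998 = 1/4999.
Target odds = 0.99/0.01 = 99.
Required Bayes factor = 99 ÷ (1/4999) = 494901.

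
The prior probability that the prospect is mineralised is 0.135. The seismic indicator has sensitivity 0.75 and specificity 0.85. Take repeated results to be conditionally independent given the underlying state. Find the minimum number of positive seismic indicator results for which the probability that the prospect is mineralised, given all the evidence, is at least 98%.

Prior odds: 0.135 ÷ 0.865 = 27/173.
False-positive rate = 1 − 0.85 = 0.15; likelihood ratio of a positive = 0.75/0.15 = 5.
Target odds: 0.98 ÷ 0.02 = 49.
Require 5ⁿ ≥ 49 ÷ (27/173) = 8477/27.
5³ = 125 falls short of 8477/27 but 5⁴ = 625 reaches it, so n = 4.

4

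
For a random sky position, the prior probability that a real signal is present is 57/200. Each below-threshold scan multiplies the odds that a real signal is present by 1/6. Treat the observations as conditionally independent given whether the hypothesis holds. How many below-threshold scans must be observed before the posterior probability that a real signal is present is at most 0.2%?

3

Prior odds: 0.285 ÷ 0.715 = 57/143.
Likelihood ratio per below-threshold scan = 1/6.
Target odds: 0.002 ÷ 0.998 = 1/499.
Require (1/6)ⁿ ≤ 1/499 ÷ (57/143) = 143/28443.
(1/6)² = 1/36 is still above 143/28443 but (1/6)³ = 1/216 is at or below it, so n = 3.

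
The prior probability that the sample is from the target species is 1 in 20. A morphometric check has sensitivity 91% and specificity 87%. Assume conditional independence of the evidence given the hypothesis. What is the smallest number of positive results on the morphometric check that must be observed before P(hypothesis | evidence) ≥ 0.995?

5

Prior odds = 0.05/0.95 = 1/19.
False-positive rate = 1 − 0.87 = 0.13; likelihood ratio of a positive = 0.91/0.13 = 7.
Target posterior odds = 0.995/0.005 = 199.
Need (1/19) × 7ⁿ ≥ 199, i.e. 7ⁿ ≥ 3781.
7⁴ = 2401 falls short of 3781 but 7⁵ = 16807 reaches it, so n = 5.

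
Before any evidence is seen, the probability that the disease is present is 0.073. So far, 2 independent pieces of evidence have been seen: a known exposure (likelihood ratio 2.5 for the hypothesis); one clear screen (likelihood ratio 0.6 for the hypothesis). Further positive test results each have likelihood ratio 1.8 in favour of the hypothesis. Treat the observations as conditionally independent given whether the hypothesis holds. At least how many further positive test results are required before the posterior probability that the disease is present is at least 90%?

8

Prior odds = 0.073/0.927 = 73/927.
Combined Bayes factor of the evidence already in hand = 2.5 × 0.6 = 1.5.
Odds after that evidence = (73/927) × 1.5 = 73/618.
Target odds = 0.9/0.1 = 9.
Need 1.8ⁿ ≥ 9 ÷ (73/618) = 5562/73.
1.8⁷ = 4782969/78125 falls short of 5562/73 but 1.8⁸ = 43046721/390625 reaches it, so n = 8.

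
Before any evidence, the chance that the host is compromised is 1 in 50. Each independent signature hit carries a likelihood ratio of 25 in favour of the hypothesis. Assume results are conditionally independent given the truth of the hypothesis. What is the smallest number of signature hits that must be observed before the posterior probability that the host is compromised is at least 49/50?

Prior odds = 0.02/0.98 = 1/49.
Likelihood ratio per signature hit = 25.
Target posterior odds = 0.98/0.02 = 49.
Require 25ⁿ ≥ 49 ÷ (1/49) = 2401.
25² = 625 falls short of 2401 but 25³ = 15625 reaches it, so n = 3.

3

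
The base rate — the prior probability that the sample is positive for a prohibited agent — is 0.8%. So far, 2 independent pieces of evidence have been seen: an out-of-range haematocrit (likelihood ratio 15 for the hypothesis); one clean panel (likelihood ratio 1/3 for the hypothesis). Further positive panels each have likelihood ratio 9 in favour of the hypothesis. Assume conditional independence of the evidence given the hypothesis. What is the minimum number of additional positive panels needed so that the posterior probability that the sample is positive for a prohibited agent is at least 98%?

Prior odds = 0.008/0.992 = 1/124.
Combined Bayes factor of the evidence already in hand = 15 × (1/3) = 5.
Odds after that evidence = (1/124) × 5 = 5/124.
Target odds = 0.98/0.02 = 49.
Need 9ⁿ ≥ 49 ÷ (5/124) = 1215.2.
9³ = 729 falls short of 1215.2 but 9⁴ = 6561 reaches it, so n = 4.

4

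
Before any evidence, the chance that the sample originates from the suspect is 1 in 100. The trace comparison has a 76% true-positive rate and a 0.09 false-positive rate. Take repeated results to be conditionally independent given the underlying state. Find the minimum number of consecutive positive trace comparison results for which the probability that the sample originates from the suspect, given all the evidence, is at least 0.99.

5

Prior odds: 0.01 ÷ 0.99 = 1/99.
Likelihood ratio of a positive result = 0.76/0.09 = 76/9.
Target posterior odds = 0.99/0.01 = 99.
Need (1/99) × (76/9)ⁿ ≥ 99, i.e. (76/9)ⁿ ≥ 9801.
(76/9)⁴ = 33362176/6561 falls short of 9801 but (76/9)⁵ ≈42939.3 reaches it, so n = 5.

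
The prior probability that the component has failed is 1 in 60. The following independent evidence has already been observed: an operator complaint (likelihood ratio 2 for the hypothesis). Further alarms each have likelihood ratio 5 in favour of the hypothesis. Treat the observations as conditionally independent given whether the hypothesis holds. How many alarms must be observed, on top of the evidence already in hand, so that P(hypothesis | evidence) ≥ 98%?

Prior odds = (1/60)/(59/60) = 1/59.
Bayes factor of the evidence already in hand = 2.
Odds after that evidence = (1/59) × 2 = 2/59.
Target odds = 0.98/0.02 = 49.
Need 5ⁿ ≥ 49 ÷ (2/59) = 1445.5.
5⁴ = 625 falls short of 1445.5 but 5⁵ = 3125 reaches it, so n = 5.

5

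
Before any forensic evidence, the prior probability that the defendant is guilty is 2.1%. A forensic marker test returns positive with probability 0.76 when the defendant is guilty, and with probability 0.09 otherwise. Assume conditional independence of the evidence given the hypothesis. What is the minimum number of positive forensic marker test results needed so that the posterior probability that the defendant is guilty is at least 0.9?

Prior odds = 0.021/0.979 = 21/979.
Likelihood ratio of a positive result = 0.76/0.09 = 76/9.
Target posterior odds = 0.9/0.1 = 9.
Require (76/9)ⁿ ≥ 9 ÷ (21/979) = 2937/7.
(76/9)² = 5776/81 falls short of 2937/7 but (76/9)³ = 438976/729 reaches it, so n = 3.

3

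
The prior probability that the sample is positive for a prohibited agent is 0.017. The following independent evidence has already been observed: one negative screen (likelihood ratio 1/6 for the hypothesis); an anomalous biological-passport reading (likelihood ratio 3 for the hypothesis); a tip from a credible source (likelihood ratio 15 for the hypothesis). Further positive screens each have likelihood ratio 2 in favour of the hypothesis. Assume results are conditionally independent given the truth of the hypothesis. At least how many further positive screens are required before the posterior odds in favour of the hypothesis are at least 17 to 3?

Prior odds = 0.017/0.983 = 17/983.
Combined Bayes factor of the evidence already in hand = (1/6) × 3 × 15 = 7.5.
Odds after that evidence = (17/983) × 7.5 = 255/1966.
Target odds = 17/3.
Need 2ⁿ ≥ 17/3 ÷ (255/1966) = 1966/45.
2⁵ = 32 falls short of 1966/45 but 2⁶ = 64 reaches it, so n = 6.

6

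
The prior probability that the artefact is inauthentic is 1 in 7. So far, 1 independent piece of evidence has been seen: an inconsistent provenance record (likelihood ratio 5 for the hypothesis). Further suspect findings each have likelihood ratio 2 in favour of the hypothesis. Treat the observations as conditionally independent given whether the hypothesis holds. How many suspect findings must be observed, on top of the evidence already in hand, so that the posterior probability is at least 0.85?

Prior odds = (1/7)/(6/7) = 1/6.
Bayes factor of the evidence already in hand = 5.
Odds after that evidence = (1/6) × 5 = 5/6.
Target odds = 0.85/0.15 = 17/3.
Need 2ⁿ ≥ 17/3 ÷ (5/6) = 6.8.
2² = 4 falls short of 6.8 but 2³ = 8 reaches it, so n = 3.

3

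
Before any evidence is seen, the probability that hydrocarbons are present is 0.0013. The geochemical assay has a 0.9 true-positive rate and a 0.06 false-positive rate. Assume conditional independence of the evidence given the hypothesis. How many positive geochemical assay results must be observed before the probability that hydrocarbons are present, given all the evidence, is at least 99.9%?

6

Prior odds: 0.0013 ÷ 0.9987 = 13/9987.
Likelihood ratio of a positive result = 0.9/0.06 = 15.
Target odds: 0.999 ÷ 0.001 = 999.
Require 15ⁿ ≥ 999 ÷ (13/9987) = 9977013/13.
15⁵ = 759375 falls short of 9977013/13 but 15⁶ = 11390625 reaches it, so n = 6.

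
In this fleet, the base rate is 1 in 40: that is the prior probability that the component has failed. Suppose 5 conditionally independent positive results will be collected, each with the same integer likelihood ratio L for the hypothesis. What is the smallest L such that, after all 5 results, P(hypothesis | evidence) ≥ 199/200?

Prior odds = 0.025/0.975 = 1/39.
Target odds = 0.995/0.005 = 199.
Need L⁵ ≥ 199 ÷ (1/39) = 7761.
5⁵ = 3125 < 7761 ≤ 7776 = 6⁵, so L = 6.

6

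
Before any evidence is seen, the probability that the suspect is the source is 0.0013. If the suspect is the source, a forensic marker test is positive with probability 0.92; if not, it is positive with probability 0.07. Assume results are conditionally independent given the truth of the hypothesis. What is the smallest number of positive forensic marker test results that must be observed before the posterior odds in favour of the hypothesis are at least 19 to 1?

Prior odds: 0.0013 ÷ 0.9987 = 13/9987.
Likelihood ratio of a positive = 0.92/0.07 = 92/7.
Target odds = 19.
Require (92/7)ⁿ ≥ 19 ÷ (13/9987) = 189753/13.
(92/7)³ = 778688/343 falls short of 189753/13 but (92/7)⁴ = 71639296/2401 reaches it, so n = 4.

4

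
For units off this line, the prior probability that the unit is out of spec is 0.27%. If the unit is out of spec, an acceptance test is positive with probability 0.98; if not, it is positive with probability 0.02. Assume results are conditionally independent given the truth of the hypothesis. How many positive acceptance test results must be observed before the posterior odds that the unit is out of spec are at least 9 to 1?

Prior odds: 0.0027 ÷ 0.9973 = 27/9973.
Likelihood ratio of a positive = 0.98/0.02 = 49.
Target odds = 9.
Need (27/9973) × 49ⁿ ≥ 9, i.e. 49ⁿ ≥ 9973/3.
49² = 2401 falls short of 9973/3 but 49³ = 117649 reaches it, so n = 3.

3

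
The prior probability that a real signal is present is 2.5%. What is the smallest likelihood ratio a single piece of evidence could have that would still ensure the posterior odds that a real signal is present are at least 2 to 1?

78

Prior odds = 0.025/0.975 = 1/39.
Target odds = 2.
Required Bayes factor = 2 ÷ (1/39) = 78.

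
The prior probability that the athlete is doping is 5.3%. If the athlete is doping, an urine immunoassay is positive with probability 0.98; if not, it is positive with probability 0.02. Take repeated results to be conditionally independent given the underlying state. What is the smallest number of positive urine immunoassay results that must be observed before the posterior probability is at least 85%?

Prior odds: 0.053 ÷ 0.947 = 53/947.
Likelihood ratio of a positive = 0.98/0.02 = 49.
Target odds: 0.85 ÷ 0.15 = 17/3.
Require 49ⁿ ≥ 17/3 ÷ (53/947) = 16099/159.
49¹ = 49 falls short of 16099/159 but 49² = 2401 reaches it, so n = 2.

2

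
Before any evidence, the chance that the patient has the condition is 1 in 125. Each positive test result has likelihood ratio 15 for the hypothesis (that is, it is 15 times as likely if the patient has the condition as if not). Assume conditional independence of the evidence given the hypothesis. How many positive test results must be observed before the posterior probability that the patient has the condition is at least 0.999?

Prior odds: 0.008 ÷ 0.992 = 1/124.
Likelihood ratio per positive test result = 15.
Target posterior odds = 0.999/0.001 = 999.
Require 15ⁿ ≥ 999 ÷ (1/124) = 123876.
15⁴ = 50625 falls short of 123876 but 15⁵ = 759375 reaches it, so n = 5.

5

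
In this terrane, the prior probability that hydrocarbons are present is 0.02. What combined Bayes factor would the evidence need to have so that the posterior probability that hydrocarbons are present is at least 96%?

Prior odds = 0.02/0.98 = 1/49.
Target odds = 0.96/0.04 = 24.
Required Bayes factor = 24 ÷ (1/49) = 1176.

1176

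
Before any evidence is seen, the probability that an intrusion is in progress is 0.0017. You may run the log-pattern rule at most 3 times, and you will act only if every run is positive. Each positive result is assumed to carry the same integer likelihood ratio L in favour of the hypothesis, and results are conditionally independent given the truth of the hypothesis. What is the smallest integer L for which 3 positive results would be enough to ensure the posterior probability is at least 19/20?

23

Prior odds = 0.0017/0.9983 = 17/9983.
Target odds = 0.95/0.05 = 19.
Need L³ ≥ 19 ÷ (17/9983) = 189677/17.
22³ = 10648 < 189677/17 ≤ 12167 = 23³, so L = 23.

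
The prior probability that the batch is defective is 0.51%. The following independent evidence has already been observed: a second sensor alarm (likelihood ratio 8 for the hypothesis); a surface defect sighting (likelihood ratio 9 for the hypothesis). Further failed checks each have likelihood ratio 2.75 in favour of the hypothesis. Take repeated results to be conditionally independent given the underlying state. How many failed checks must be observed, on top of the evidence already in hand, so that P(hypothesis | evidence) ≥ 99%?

Prior odds = 0.0051/0.9949 = 51/9949.
Combined Bayes factor of the evidence already in hand = 8 × 9 = 72.
Odds after that evidence = (51/9949) × 72 = 3672/9949.
Target odds = 0.99/0.01 = 99.
Need 2.75ⁿ ≥ 99 ÷ (3672/9949) = 109439/408.
2.75⁵ = 161051/1024 falls short of 109439/408 but 2.75⁶ = 1771561/4096 reaches it, so n = 6.

6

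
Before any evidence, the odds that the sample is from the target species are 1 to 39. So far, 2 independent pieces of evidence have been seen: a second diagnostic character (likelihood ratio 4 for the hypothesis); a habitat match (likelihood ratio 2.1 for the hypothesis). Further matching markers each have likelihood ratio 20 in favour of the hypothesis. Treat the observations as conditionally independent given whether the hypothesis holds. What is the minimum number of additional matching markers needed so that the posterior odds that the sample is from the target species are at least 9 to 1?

Prior odds = 1/39.
Combined Bayes factor of the evidence already in hand = 4 × 2.1 = 8.4.
Odds after that evidence = (1/39) × 8.4 = 14/65.
Target odds = 9.
Need 20ⁿ ≥ 9 ÷ (14/65) = 585/14.
20¹ = 20 falls short of 585/14 but 20² = 400 reaches it, so n = 2.

2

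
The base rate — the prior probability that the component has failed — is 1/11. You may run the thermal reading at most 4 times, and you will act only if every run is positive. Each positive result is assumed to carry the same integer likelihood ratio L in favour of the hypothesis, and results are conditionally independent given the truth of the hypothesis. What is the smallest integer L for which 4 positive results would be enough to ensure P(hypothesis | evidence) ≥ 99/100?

6

Prior odds = (1/11)/(10/11) = 0.1.
Target odds = 0.99/0.01 = 99.
Need L⁴ ≥ 99 ÷ 0.1 = 990.
5⁴ = 625 < 990 ≤ 1296 = 6⁴, so L = 6.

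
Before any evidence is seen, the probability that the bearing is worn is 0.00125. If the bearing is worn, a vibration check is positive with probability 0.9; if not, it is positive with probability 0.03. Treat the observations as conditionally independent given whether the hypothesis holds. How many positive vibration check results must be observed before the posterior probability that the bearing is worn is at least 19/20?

Prior odds: 0.00125 ÷ 0.99875 = 1/799.
Likelihood ratio of a positive = 0.9/0.03 = 30.
Target odds: 0.95 ÷ 0.05 = 19.
Require 30ⁿ ≥ 19 ÷ (1/799) = 15181.
30² = 900 falls short of 15181 but 30³ = 27000 reaches it, so n = 3.

3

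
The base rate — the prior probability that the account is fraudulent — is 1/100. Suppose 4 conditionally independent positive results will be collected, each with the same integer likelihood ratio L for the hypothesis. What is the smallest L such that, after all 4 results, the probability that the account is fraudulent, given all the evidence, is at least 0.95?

7

Prior odds = 0.01/0.99 = 1/99.
Target odds = 0.95/0.05 = 19.
Need L⁴ ≥ 19 ÷ (1/99) = 1881.
6⁴ = 1296 < 1881 ≤ 2401 = 7⁴, so L = 7.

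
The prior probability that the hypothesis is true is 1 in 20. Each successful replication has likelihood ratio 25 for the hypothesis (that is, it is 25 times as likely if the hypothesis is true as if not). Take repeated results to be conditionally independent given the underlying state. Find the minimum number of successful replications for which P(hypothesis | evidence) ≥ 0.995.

Prior odds = 0.05/0.95 = 1/19.
Likelihood ratio per successful replication = 25.
Target odds: 0.995 ÷ 0.005 = 199.
Need (1/19) × 25ⁿ ≥ 199, i.e. 25ⁿ ≥ 3781.
25² = 625 falls short of 3781 but 25³ = 15625 reaches it, so n = 3.

3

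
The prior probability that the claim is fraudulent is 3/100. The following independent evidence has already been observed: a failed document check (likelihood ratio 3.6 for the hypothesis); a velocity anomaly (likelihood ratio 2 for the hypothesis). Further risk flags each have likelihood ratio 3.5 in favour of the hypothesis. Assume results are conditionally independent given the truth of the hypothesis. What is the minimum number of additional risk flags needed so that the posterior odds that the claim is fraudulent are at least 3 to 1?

3

Prior odds = 0.03/0.97 = 3/97.
Combined Bayes factor of the evidence already in hand = 3.6 × 2 = 7.2.
Odds after that evidence = (3/97) × 7.2 = 108/485.
Target odds = 3.
Need 3.5ⁿ ≥ 3 ÷ (108/485) = 485/36.
3.5² = 12.25 falls short of 485/36 but 3.5³ = 42.875 reaches it, so n = 3.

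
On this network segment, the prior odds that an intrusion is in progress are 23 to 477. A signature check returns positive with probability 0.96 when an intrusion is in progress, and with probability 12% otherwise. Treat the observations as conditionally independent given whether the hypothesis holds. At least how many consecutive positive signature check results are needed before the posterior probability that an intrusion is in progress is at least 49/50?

4

Prior odds = 23/477.
Likelihood ratio of a positive result = 0.96/0.12 = 8.
Target odds: 0.98 ÷ 0.02 = 49.
Require 8ⁿ ≥ 49 ÷ (23/477) = 23373/23.
8³ = 512 falls short of 23373/23 but 8⁴ = 4096 reaches it, so n = 4.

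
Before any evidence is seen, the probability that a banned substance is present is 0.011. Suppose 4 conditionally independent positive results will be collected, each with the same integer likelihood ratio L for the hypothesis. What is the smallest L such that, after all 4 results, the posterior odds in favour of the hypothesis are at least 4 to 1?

Prior odds = 0.011/0.989 = 11/989.
Target odds = 4.
Need L⁴ ≥ 4 ÷ (11/989) = 3956/11.
4⁴ = 256 < 3956/11 ≤ 625 = 5⁴, so L = 5.

5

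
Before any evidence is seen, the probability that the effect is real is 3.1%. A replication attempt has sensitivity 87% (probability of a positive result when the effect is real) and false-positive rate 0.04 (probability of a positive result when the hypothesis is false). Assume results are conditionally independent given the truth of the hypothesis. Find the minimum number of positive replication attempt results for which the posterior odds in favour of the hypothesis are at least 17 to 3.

Prior odds = 0.031/0.969 = 31/969.
Likelihood ratio of a positive result = 0.87/0.04 = 21.75.
Target odds = 17/3.
Need (31/969) × 21.75ⁿ ≥ 17/3, i.e. 21.75ⁿ ≥ 5491/31.
21.75¹ = 21.75 falls short of 5491/31 but 21.75² = 473.0625 reaches it, so n = 2.

2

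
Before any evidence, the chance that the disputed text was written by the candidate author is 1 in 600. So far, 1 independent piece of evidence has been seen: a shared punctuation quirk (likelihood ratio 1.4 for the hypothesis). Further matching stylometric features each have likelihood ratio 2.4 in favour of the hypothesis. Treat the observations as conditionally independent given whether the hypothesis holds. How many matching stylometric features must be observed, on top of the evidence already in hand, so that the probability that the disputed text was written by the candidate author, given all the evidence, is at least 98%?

12

Prior odds = (1/600)/(599/600) = 1/599.
Bayes factor of the evidence already in hand = 1.4.
Odds after that evidence = (1/599) × 1.4 = 7/2995.
Target odds = 0.98/0.02 = 49.
Need 2.4ⁿ ≥ 49 ÷ (7/2995) = 20965.
2.4¹¹ ≈15216.8 falls short of 20965 but 2.4¹² ≈36520.3 reaches it, so n = 12.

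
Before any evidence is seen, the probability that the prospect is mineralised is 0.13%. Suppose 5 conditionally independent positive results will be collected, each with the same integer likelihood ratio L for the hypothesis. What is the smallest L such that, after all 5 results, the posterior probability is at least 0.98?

9

Prior odds = 0.0013/0.9987 = 13/9987.
Target odds = 0.98/0.02 = 49.
Need L⁵ ≥ 49 ÷ (13/9987) = 489363/13.
8⁵ = 32768 < 489363/13 ≤ 59049 = 9⁵, so L = 9.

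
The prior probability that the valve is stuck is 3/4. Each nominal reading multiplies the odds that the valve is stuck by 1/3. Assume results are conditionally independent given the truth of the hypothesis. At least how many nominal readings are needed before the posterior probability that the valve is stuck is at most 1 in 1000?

8

Prior odds: 0.75 ÷ 0.25 = 3.
Likelihood ratio per nominal reading = 1/3.
Target odds: 0.001 ÷ 0.999 = 1/999.
Need 3 × (1/3)ⁿ ≤ 1/999, i.e. (1/3)ⁿ ≤ 1/2997.
(1/3)⁷ = 1/2187 is still above 1/2997 but (1/3)⁸ = 1/6561 is at or below it, so n = 8.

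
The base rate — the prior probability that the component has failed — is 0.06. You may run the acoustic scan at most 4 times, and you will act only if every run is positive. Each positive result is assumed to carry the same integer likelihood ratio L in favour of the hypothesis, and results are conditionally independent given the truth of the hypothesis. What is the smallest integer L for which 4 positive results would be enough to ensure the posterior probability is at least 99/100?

Prior odds = 0.06/0.94 = 3/47.
Target odds = 0.99/0.01 = 99.
Need L⁴ ≥ 99 ÷ (3/47) = 1551.
6⁴ = 1296 < 1551 ≤ 2401 = 7⁴, so L = 7.

7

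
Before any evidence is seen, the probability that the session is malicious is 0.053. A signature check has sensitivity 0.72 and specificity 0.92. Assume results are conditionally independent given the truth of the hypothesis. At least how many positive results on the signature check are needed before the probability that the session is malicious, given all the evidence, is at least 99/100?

Prior odds: 0.053 ÷ 0.947 = 53/947.
False-positive rate = 1 − 0.92 = 0.08; likelihood ratio of a positive = 0.72/0.08 = 9.
Target posterior odds = 0.99/0.01 = 99.
Need (53/947) × 9ⁿ ≥ 99, i.e. 9ⁿ ≥ 93753/53.
9³ = 729 falls short of 93753/53 but 9⁴ = 6561 reaches it, so n = 4.

4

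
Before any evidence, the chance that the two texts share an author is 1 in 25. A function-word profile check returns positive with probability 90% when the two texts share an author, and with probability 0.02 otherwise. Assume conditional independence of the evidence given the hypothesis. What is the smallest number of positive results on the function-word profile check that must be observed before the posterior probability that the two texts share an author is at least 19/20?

2

Prior odds: 0.04 ÷ 0.96 = 1/24.
Likelihood ratio of a positive result = 0.9/0.02 = 45.
Target posterior odds = 0.95/0.05 = 19.
Require 45ⁿ ≥ 19 ÷ (1/24) = 456.
45¹ = 45 falls short of 456 but 45² = 2025 reaches it, so n = 2.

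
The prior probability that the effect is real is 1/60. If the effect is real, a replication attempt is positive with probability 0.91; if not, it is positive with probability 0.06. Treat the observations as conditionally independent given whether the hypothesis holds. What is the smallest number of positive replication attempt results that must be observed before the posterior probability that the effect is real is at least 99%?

4

Prior odds = (1/60)/(59/60) = 1/59.
Likelihood ratio of a positive = 0.91/0.06 = 91/6.
Target posterior odds = 0.99/0.01 = 99.
Need (1/59) × (91/6)ⁿ ≥ 99, i.e. (91/6)ⁿ ≥ 5841.
(91/6)³ = 753571/216 falls short of 5841 but (91/6)⁴ = 68574961/1296 reaches it, so n = 4.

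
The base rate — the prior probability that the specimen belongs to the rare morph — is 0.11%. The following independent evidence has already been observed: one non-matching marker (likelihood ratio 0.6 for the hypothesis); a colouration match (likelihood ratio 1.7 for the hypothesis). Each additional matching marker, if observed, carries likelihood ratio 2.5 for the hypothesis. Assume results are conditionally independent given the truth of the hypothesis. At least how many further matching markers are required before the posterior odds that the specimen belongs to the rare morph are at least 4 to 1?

9

Prior odds = 0.0011/0.9989 = 11/9989.
Combined Bayes factor of the evidence already in hand = 0.6 × 1.7 = 1.02.
Odds after that evidence = (11/9989) × 1.02 = 561/499450.
Target odds = 4.
Need 2.5ⁿ ≥ 4 ÷ (561/499450) = 1997800/561.
2.5⁸ = 390625/256 falls short of 1997800/561 but 2.5⁹ = 1953125/512 reaches it, so n = 9.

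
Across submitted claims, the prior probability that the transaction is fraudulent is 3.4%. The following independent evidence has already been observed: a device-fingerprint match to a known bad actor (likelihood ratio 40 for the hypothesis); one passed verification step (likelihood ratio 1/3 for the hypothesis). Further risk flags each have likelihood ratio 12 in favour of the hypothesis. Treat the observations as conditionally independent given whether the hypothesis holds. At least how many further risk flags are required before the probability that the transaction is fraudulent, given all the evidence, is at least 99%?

3

Prior odds = 0.034/0.966 = 17/483.
Combined Bayes factor of the evidence already in hand = 40 × (1/3) = 40/3.
Odds after that evidence = (17/483) × 40/3 = 680/1449.
Target odds = 0.99/0.01 = 99.
Need 12ⁿ ≥ 99 ÷ (680/1449) = 143451/680.
12² = 144 falls short of 143451/680 but 12³ = 1728 reaches it, so n = 3.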